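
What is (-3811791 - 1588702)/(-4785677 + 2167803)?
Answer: 771499/373982 ≈ 2.0629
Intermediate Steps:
(-3811791 - 1588702)/(-4785677 + 2167803) = -5400493/(-2617874) = -5400493*(-1/2617874) = 771499/373982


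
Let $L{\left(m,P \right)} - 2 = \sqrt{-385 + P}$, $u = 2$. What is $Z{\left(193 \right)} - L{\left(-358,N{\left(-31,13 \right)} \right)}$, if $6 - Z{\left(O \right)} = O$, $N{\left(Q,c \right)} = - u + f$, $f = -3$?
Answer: $-189 - i \sqrt{390} \approx -189.0 - 19.748 i$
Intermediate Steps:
$N{\left(Q,c \right)} = -5$ ($N{\left(Q,c \right)} = \left(-1\right) 2 - 3 = -2 - 3 = -5$)
$L{\left(m,P \right)} = 2 + \sqrt{-385 + P}$
$Z{\left(O \right)} = 6 - O$
$Z{\left(193 \right)} - L{\left(-358,N{\left(-31,13 \right)} \right)} = \left(6 - 193\right) - \left(2 + \sqrt{-385 - 5}\right) = \left(6 - 193\right) - \left(2 + \sqrt{-390}\right) = -187 - \left(2 + i \sqrt{390}\right) = -189 - i \sqrt{390}$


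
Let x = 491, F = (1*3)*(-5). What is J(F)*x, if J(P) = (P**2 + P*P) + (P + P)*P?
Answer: 441900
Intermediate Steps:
F = -15 (F = 3*(-5) = -15)
J(P) = 4*P**2 (J(P) = (P**2 + P**2) + (2*P)*P = 2*P**2 + 2*P**2 = 4*P**2)
J(F)*x = (4*(-15)**2)*491 = (4*225)*491 = 900*491 = 441900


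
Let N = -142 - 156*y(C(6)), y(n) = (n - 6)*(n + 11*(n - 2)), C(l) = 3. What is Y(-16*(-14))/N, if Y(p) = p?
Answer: 112/3205 ≈ 0.034945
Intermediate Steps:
y(n) = (-22 + 12*n)*(-6 + n) (y(n) = (-6 + n)*(n + 11*(-2 + n)) = (-6 + n)*(n + (-22 + 11*n)) = (-6 + n)*(-22 + 12*n) = (-22 + 12*n)*(-6 + n))
N = 6410 (N = -142 - 156*(132 - 94*3 + 12*3²) = -142 - 156*(132 - 282 + 12*9) = -142 - 156*(132 - 282 + 108) = -142 - 156*(-42) = -142 + 6552 = 6410)
Y(-16*(-14))/N = -16*(-14)/6410 = 224*(1/6410) = 112/3205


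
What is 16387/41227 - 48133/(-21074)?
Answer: 2329718829/868817798 ≈ 2.6815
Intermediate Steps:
16387/41227 - 48133/(-21074) = 16387*(1/41227) - 48133*(-1/21074) = 16387/41227 + 48133/21074 = 2329718829/868817798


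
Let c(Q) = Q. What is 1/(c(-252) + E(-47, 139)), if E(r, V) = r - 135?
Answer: -1/434 ≈ -0.0023041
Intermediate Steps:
E(r, V) = -135 + r
1/(c(-252) + E(-47, 139)) = 1/(-252 + (-135 - 47)) = 1/(-252 - 182) = 1/(-434) = -1/434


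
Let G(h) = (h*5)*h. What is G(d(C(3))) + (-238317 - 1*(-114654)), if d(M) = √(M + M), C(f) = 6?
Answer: -123603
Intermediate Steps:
d(M) = √2*√M (d(M) = √(2*M) = √2*√M)
G(h) = 5*h² (G(h) = (5*h)*h = 5*h²)
G(d(C(3))) + (-238317 - 1*(-114654)) = 5*(√2*√6)² + (-238317 - 1*(-114654)) = 5*(2*√3)² + (-238317 + 114654) = 5*12 - 123663 = 60 - 123663 = -123603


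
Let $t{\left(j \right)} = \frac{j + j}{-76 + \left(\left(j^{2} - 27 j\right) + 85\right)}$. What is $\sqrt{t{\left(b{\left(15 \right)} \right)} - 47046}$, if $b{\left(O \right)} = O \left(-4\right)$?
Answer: $\frac{i \sqrt{142928122974}}{1743} \approx 216.9 i$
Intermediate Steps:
$b{\left(O \right)} = - 4 O$
$t{\left(j \right)} = \frac{2 j}{9 + j^{2} - 27 j}$ ($t{\left(j \right)} = \frac{2 j}{-76 + \left(85 + j^{2} - 27 j\right)} = \frac{2 j}{9 + j^{2} - 27 j}$)
$\sqrt{t{\left(b{\left(15 \right)} \right)} - 47046} = \sqrt{\frac{2 \left(\left(-4\right) 15\right)}{9 + \left(\left(-4\right) 15\right)^{2} - 27 \left(\left(-4\right) 15\right)} - 47046} = \sqrt{2 \left(-60\right) \frac{1}{9 + \left(-60\right)^{2} - -1620} - 47046} = \sqrt{2 \left(-60\right) \frac{1}{9 + 3600 + 1620} - 47046} = \sqrt{2 \left(-60\right) \frac{1}{5229} - 47046} = \sqrt{- \frac{40}{1743} - 47046} = \sqrt{- \frac{82001218}{1743}} = \frac{i \sqrt{142928122974}}{1743}$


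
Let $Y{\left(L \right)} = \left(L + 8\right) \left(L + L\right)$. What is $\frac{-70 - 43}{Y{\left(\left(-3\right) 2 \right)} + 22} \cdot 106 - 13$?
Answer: $5976$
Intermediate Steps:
$Y{\left(L \right)} = 2 L \left(8 + L\right)$ ($Y{\left(L \right)} = \left(8 + L\right) 2 L = 2 L \left(8 + L\right)$)
$\frac{-70 - 43}{Y{\left(\left(-3\right) 2 \right)} + 22} \cdot 106 - 13 = \frac{-70 - 43}{2 \left(\left(-3\right) 2\right) \left(8 - 6\right) + 22} \cdot 106 - 13 = - \frac{113}{2 \left(-6\right) \left(8 - 6\right) + 22} \cdot 106 - 13 = - \frac{113}{2 \left(-6\right) 2 + 22} \cdot 106 - 13 = - \frac{113}{-24 + 22} \cdot 106 - 13 = - \frac{113}{-2} \cdot 106 - 13 = \left(-113\right) \left(- \frac{1}{2}\right) 106 - 13 = \frac{113}{2} \cdot 106 - 13 = 5989 - 13 = 5976$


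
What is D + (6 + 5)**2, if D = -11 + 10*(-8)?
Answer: 30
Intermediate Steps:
D = -91 (D = -11 - 80 = -91)
D + (6 + 5)**2 = -91 + (6 + 5)**2 = -91 + 11**2 = -91 + 121 = 30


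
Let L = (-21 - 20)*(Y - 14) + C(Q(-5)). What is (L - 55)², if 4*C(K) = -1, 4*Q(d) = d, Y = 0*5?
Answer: 4305625/16 ≈ 2.6910e+5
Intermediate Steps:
Y = 0
Q(d) = d/4
C(K) = -¼ (C(K) = (¼)*(-1) = -¼)
L = 2295/4 (L = (-21 - 20)*(0 - 14) - ¼ = -41*(-14) - ¼ = 574 - ¼ = 2295/4 ≈ 573.75)
(L - 55)² = (2295/4 - 55)² = (2075/4)² = 4305625/16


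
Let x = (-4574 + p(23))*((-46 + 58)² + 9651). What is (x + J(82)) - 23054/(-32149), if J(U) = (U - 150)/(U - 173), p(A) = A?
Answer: -10031751608393/225043 ≈ -4.4577e+7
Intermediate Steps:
J(U) = (-150 + U)/(-173 + U)
x = -44577045 (x = (-4574 + 23)*((-46 + 58)² + 9651) = -4551*(12² + 9651) = -4551*(144 + 9651) = -4551*9795 = -44577045)
(x + J(82)) - 23054/(-32149) = (-44577045 + (-150 + 82)/(-173 + 82)) - 23054/(-32149) = (-44577045 - 68/(-91)) - 23054*(-1/32149) = (-44577045 - 1/91*(-68)) + 23054/32149 = (-44577045 + 68/91) + 23054/32149 = -4056511027/91 + 23054/32149 = -10031751608393/225043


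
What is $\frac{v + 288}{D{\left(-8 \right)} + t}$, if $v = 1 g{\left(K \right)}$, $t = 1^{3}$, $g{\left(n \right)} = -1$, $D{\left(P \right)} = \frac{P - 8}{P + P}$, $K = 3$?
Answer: $\frac{287}{2} \approx 143.5$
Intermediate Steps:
$D{\left(P \right)} = \frac{-8 + P}{2 P}$
$t = 1$
$v = -1$ ($v = 1 \left(-1\right) = -1$)
$\frac{v + 288}{D{\left(-8 \right)} + t} = \frac{-1 + 288}{\frac{-8 - 8}{2 \left(-8\right)} + 1} = \frac{287}{\frac{1}{2} \left(- \frac{1}{8}\right) \left(-16\right) + 1} = \frac{287}{1 + 1} = \frac{287}{2}$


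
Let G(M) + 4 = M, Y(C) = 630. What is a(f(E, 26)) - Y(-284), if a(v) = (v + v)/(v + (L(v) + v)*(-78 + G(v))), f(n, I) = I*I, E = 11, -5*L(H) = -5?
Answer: -126885734/201407 ≈ -630.00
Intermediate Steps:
L(H) = 1 (L(H) = -1/5*(-5) = 1)
f(n, I) = I**2
G(M) = -4 + M
a(v) = 2*v/(v + (1 + v)*(-82 + v)) (a(v) = (v + v)/(v + (1 + v)*(-78 + (-4 + v))) = (2*v)/(v + (1 + v)*(-82 + v)) = 2*v/(v + (1 + v)*(-82 + v)))
a(f(E, 26)) - Y(-284) = 2*26**2/(-82 + (26**2)**2 - 80*26**2) - 1*630 = 2*676/(-82 + 676**2 - 80*676) - 630 = 2*676/(-82 + 456976 - 54080) - 630 = 2*676/402814 - 630 = 2*676*(1/402814) - 630 = 676/201407 - 630 = -126885734/201407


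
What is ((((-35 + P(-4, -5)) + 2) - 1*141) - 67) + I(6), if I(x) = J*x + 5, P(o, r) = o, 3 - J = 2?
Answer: -234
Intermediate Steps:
J = 1 (J = 3 - 1*2 = 3 - 2 = 1)
I(x) = 5 + x (I(x) = 1*x + 5 = x + 5 = 5 + x)
((((-35 + P(-4, -5)) + 2) - 1*141) - 67) + I(6) = ((((-35 - 4) + 2) - 1*141) - 67) + (5 + 6) = (((-39 + 2) - 141) - 67) + 11 = ((-37 - 141) - 67) + 11 = (-178 - 67) + 11 = -245 + 11 = -234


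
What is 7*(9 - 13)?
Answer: -28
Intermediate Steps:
7*(9 - 13) = 7*(-4) = -28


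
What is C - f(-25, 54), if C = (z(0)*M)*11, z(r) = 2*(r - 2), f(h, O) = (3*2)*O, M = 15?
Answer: -984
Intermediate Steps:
f(h, O) = 6*O
z(r) = -4 + 2*r (z(r) = 2*(-2 + r) = -4 + 2*r)
C = -660 (C = ((-4 + 2*0)*15)*11 = ((-4 + 0)*15)*11 = -4*15*11 = -60*11 = -660)
C - f(-25, 54) = -660 - 6*54 = -660 - 1*324 = -660 - 324 = -984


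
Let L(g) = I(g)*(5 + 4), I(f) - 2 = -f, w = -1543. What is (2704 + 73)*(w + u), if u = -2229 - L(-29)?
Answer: -11249627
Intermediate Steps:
I(f) = 2 - f
L(g) = 18 - 9*g (L(g) = (2 - g)*(5 + 4) = (2 - g)*9 = 18 - 9*g)
u = -2508 (u = -2229 - (18 - 9*(-29)) = -2229 - (18 + 261) = -2229 - 1*279 = -2229 - 279 = -2508)
(2704 + 73)*(w + u) = (2704 + 73)*(-1543 - 2508) = 2777*(-4051) = -11249627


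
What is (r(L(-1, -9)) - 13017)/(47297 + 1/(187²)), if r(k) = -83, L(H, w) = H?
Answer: -229046950/826964397 ≈ -0.27697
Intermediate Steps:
(r(L(-1, -9)) - 13017)/(47297 + 1/(187²)) = (-83 - 13017)/(47297 + 1/(187²)) = -13100/(47297 + 1/34969) = -13100/1653928794/34969 = -13100*34969/1653928794 = -229046950/826964397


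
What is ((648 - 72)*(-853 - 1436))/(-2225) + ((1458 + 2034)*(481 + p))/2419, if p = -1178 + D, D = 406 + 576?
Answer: 5403728916/5382275 ≈ 1004.0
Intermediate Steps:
D = 982
p = -196 (p = -1178 + 982 = -196)
((648 - 72)*(-853 - 1436))/(-2225) + ((1458 + 2034)*(481 + p))/2419 = ((648 - 72)*(-853 - 1436))/(-2225) + ((1458 + 2034)*(481 - 196))/2419 = (576*(-2289))*(-1/2225) + (3492*285)*(1/2419) = -1318464*(-1/2225) + 995220*(1/2419) = 1318464/2225 + 995220/2419 = 5403728916/5382275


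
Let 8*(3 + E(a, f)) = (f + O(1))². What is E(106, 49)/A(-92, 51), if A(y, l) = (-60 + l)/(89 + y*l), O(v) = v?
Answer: 2849257/18 ≈ 1.5829e+5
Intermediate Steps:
E(a, f) = -3 + (1 + f)²/8 (E(a, f) = -3 + (f + 1)²/8 = -3 + (1 + f)²/8)
A(y, l) = (-60 + l)/(89 + l*y)
E(106, 49)/A(-92, 51) = (-3 + (1 + 49)²/8)/(((-60 + 51)/(89 + 51*(-92)))) = (-3 + (⅛)*50²)/((-9/(89 - 4692))) = (-3 + (⅛)*2500)/((-9/(-4603))) = (-3 + 625/2)/((-1/4603*(-9))) = 619/(2*(9/4603)) = (619/2)*(4603/9) = 2849257/18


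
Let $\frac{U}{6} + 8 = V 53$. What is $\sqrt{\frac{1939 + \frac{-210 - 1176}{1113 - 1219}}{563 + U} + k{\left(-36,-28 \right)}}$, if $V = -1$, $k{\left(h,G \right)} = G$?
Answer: $\frac{2 i \sqrt{493044902}}{10441} \approx 4.2533 i$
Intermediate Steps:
$U = -366$ ($U = -48 + 6 \left(\left(-1\right) 53\right) = -48 + 6 \left(-53\right) = -48 - 318 = -366$)
$\sqrt{\frac{1939 + \frac{-210 - 1176}{1113 - 1219}}{563 + U} + k{\left(-36,-28 \right)}} = \sqrt{\frac{1939 + \frac{-210 - 1176}{1113 - 1219}}{563 - 366} - 28} = \sqrt{\frac{1939 - \frac{1386}{-106}}{197} - 28} = \sqrt{\left(1939 - - \frac{693}{53}\right) \frac{1}{197} - 28} = \sqrt{\left(1939 + \frac{693}{53}\right) \frac{1}{197} - 28} = \sqrt{\frac{103460}{53} \cdot \frac{1}{197} - 28} = \sqrt{\frac{103460}{10441} - 28} = \sqrt{- \frac{188888}{10441}} = \frac{2 i \sqrt{493044902}}{10441}$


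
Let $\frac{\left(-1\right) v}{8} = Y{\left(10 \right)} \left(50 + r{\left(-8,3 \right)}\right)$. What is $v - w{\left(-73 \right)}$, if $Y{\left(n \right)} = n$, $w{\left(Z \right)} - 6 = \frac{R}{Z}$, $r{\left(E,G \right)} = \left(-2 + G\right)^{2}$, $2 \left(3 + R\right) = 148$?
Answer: $- \frac{298207}{73} \approx -4085.0$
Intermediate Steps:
$R = 71$ ($R = -3 + \frac{1}{2} \cdot 148 = -3 + 74 = 71$)
$w{\left(Z \right)} = 6 + \frac{71}{Z}$
$v = -4080$ ($v = - 8 \cdot 10 \left(50 + \left(-2 + 3\right)^{2}\right) = - 8 \cdot 10 \left(50 + 1^{2}\right) = - 8 \cdot 10 \left(50 + 1\right) = - 8 \cdot 10 \cdot 51 = \left(-8\right) 510 = -4080$)
$v - w{\left(-73 \right)} = -4080 - \left(6 + \frac{71}{-73}\right) = -4080 - \left(6 + 71 \left(- \frac{1}{73}\right)\right) = -4080 - \left(6 - \frac{71}{73}\right) = -4080 - \frac{367}{73} = - \frac{298207}{73}$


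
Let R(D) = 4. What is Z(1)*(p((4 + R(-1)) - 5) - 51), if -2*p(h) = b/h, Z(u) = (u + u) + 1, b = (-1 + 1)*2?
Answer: -153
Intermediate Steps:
b = 0 (b = 0*2 = 0)
Z(u) = 1 + 2*u (Z(u) = 2*u + 1 = 1 + 2*u)
p(h) = 0 (p(h) = -0/h = -½*0 = 0)
Z(1)*(p((4 + R(-1)) - 5) - 51) = (1 + 2*1)*(0 - 51) = (1 + 2)*(-51) = 3*(-51) = -153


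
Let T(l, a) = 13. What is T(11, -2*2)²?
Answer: 169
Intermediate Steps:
T(11, -2*2)² = 13² = 169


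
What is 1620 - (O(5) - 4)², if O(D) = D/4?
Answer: 25799/16 ≈ 1612.4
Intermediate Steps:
O(D) = D/4 (O(D) = D*(¼) = D/4)
1620 - (O(5) - 4)² = 1620 - ((¼)*5 - 4)² = 1620 - (5/4 - 4)² = 1620 - (-11/4)² = 1620 - 1*121/16 = 1620 - 121/16 = 25799/16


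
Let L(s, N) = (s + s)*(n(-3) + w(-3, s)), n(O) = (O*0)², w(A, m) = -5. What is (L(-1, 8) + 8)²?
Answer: 324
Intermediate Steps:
n(O) = 0 (n(O) = 0² = 0)
L(s, N) = -10*s (L(s, N) = (s + s)*(0 - 5) = (2*s)*(-5) = -10*s)
(L(-1, 8) + 8)² = (-10*(-1) + 8)² = (10 + 8)² = 18² = 324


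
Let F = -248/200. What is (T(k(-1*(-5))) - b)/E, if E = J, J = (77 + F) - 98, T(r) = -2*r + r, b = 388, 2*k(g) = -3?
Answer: 19325/1112 ≈ 17.379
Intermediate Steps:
k(g) = -3/2 (k(g) = (½)*(-3) = -3/2)
T(r) = -r
F = -31/25 (F = -248*1/200 = -31/25 ≈ -1.2400)
J = -556/25 (J = (77 - 31/25) - 98 = 1894/25 - 98 = -556/25 ≈ -22.240)
E = -556/25 ≈ -22.240
(T(k(-1*(-5))) - b)/E = (-1*(-3/2) - 1*388)/(-556/25) = (3/2 - 388)*(-25/556) = -773/2*(-25/556) = 19325/1112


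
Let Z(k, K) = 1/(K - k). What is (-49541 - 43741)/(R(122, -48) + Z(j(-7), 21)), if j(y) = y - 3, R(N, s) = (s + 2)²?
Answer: -413106/9371 ≈ -44.083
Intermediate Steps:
R(N, s) = (2 + s)²
j(y) = -3 + y
(-49541 - 43741)/(R(122, -48) + Z(j(-7), 21)) = (-49541 - 43741)/((2 - 48)² + 1/(21 - (-3 - 7))) = -93282/((-46)² + 1/(21 - 1*(-10))) = -93282/(2116 + 1/(21 + 10)) = -93282/(2116 + 1/31) = -93282/65597/31 = -93282*31/65597 = -413106/9371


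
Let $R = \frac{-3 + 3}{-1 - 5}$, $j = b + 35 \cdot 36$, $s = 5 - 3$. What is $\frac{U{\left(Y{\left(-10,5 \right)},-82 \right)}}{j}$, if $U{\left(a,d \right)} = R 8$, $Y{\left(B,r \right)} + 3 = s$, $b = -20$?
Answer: $0$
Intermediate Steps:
$s = 2$
$Y{\left(B,r \right)} = -1$ ($Y{\left(B,r \right)} = -3 + 2 = -1$)
$j = 1240$ ($j = -20 + 35 \cdot 36 = -20 + 1260 = 1240$)
$R = 0$ ($R = \frac{0}{-6} = 0 \left(- \frac{1}{6}\right) = 0$)
$U{\left(a,d \right)} = 0$ ($U{\left(a,d \right)} = 0 \cdot 8 = 0$)
$\frac{U{\left(Y{\left(-10,5 \right)},-82 \right)}}{j} = \frac{0}{1240} = 0 \cdot \frac{1}{1240} = 0$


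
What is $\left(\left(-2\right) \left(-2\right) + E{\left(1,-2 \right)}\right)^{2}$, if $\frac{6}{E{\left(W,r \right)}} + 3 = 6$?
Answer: $36$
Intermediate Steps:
$E{\left(W,r \right)} = 2$ ($E{\left(W,r \right)} = \frac{6}{-3 + 6} = \frac{6}{3} = 6 \cdot \frac{1}{3} = 2$)
$\left(\left(-2\right) \left(-2\right) + E{\left(1,-2 \right)}\right)^{2} = \left(\left(-2\right) \left(-2\right) + 2\right)^{2} = \left(4 + 2\right)^{2} = 6^{2} = 36$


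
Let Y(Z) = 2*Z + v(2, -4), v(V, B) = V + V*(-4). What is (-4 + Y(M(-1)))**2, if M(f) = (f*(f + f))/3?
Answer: 676/9 ≈ 75.111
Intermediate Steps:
v(V, B) = -3*V (v(V, B) = V - 4*V = -3*V)
M(f) = 2*f**2/3 (M(f) = (f*(2*f))*(1/3) = (2*f**2)*(1/3) = 2*f**2/3)
Y(Z) = -6 + 2*Z (Y(Z) = 2*Z - 3*2 = 2*Z - 6 = -6 + 2*Z)
(-4 + Y(M(-1)))**2 = (-4 + (-6 + 2*((2/3)*(-1)**2)))**2 = (-4 + (-6 + 2*((2/3)*1)))**2 = (-4 + (-6 + 2*(2/3)))**2 = (-4 + (-6 + 4/3))**2 = (-4 - 14/3)**2 = (-26/3)**2 = 676/9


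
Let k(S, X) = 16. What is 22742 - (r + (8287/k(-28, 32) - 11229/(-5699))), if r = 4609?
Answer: 1606032195/91184 ≈ 17613.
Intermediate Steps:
22742 - (r + (8287/k(-28, 32) - 11229/(-5699))) = 22742 - (4609 + (8287/16 - 11229/(-5699))) = 22742 - (4609 + (8287*(1/16) - 11229*(-1/5699))) = 22742 - (4609 + (8287/16 + 11229/5699)) = 22742 - (4609 + 47407277/91184) = 22742 - 1*467674333/91184 = 22742 - 467674333/91184 = 1606032195/91184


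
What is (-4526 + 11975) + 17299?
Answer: 24748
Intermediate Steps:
(-4526 + 11975) + 17299 = 7449 + 17299 = 24748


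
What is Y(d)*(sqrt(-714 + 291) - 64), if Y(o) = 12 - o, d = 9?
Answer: -192 + 9*I*sqrt(47) ≈ -192.0 + 61.701*I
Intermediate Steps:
Y(d)*(sqrt(-714 + 291) - 64) = (12 - 1*9)*(sqrt(-714 + 291) - 64) = (12 - 9)*(sqrt(-423) - 64) = 3*(3*I*sqrt(47) - 64) = 3*(-64 + 3*I*sqrt(47)) = -192 + 9*I*sqrt(47)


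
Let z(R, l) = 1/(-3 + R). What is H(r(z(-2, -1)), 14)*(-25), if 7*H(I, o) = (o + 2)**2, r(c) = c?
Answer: -6400/7 ≈ -914.29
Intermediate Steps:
H(I, o) = (2 + o)**2/7 (H(I, o) = (o + 2)**2/7 = (2 + o)**2/7)
H(r(z(-2, -1)), 14)*(-25) = ((2 + 14)**2/7)*(-25) = ((1/7)*16**2)*(-25) = ((1/7)*256)*(-25) = (256/7)*(-25) = -6400/7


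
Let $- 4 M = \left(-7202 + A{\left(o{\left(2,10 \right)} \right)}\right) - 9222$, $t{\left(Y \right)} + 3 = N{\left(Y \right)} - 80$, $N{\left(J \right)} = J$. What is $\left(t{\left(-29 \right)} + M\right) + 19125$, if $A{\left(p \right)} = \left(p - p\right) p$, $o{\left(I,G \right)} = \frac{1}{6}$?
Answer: $23119$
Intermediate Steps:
$t{\left(Y \right)} = -83 + Y$ ($t{\left(Y \right)} = -3 + \left(Y - 80\right) = -3 + \left(-80 + Y\right) = -83 + Y$)
$o{\left(I,G \right)} = \frac{1}{6}$
$A{\left(p \right)} = 0$ ($A{\left(p \right)} = 0 p = 0$)
$M = 4106$ ($M = - \frac{\left(-7202 + 0\right) - 9222}{4} = - \frac{-7202 - 9222}{4} = \left(- \frac{1}{4}\right) \left(-16424\right) = 4106$)
$\left(t{\left(-29 \right)} + M\right) + 19125 = \left(\left(-83 - 29\right) + 4106\right) + 19125 = \left(-112 + 4106\right) + 19125 = 3994 + 19125 = 23119$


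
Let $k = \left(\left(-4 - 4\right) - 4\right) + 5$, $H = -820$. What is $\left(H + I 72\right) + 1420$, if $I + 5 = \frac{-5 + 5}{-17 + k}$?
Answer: $240$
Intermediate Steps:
$k = -7$ ($k = \left(-8 - 4\right) + 5 = -12 + 5 = -7$)
$I = -5$ ($I = -5 + \frac{-5 + 5}{-17 - 7} = -5 + \frac{0}{-24} = -5 + 0 \left(- \frac{1}{24}\right) = -5 + 0 = -5$)
$\left(H + I 72\right) + 1420 = \left(-820 - 360\right) + 1420 = -1180 + 1420 = 240$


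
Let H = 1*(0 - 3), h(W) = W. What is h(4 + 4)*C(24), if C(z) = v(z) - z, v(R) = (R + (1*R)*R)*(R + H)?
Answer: 100608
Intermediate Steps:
H = -3 (H = 1*(-3) = -3)
v(R) = (-3 + R)*(R + R²) (v(R) = (R + (1*R)*R)*(R - 3) = (R + R*R)*(-3 + R) = (R + R²)*(-3 + R) = (-3 + R)*(R + R²))
C(z) = -z + z*(-3 + z² - 2*z) (C(z) = z*(-3 + z² - 2*z) - z = -z + z*(-3 + z² - 2*z))
h(4 + 4)*C(24) = (4 + 4)*(24*(-4 + 24² - 2*24)) = 8*(24*(-4 + 576 - 48)) = 8*(24*524) = 8*12576 = 100608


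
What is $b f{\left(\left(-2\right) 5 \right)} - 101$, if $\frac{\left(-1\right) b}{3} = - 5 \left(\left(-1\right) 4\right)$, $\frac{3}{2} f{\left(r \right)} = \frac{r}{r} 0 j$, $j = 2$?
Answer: $-101$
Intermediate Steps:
$f{\left(r \right)} = 0$ ($f{\left(r \right)} = \frac{2 \frac{r}{r} 0 \cdot 2}{3} = \frac{2 \cdot 1 \cdot 0 \cdot 2}{3} = \frac{2 \cdot 0 \cdot 2}{3} = \frac{2}{3} \cdot 0 = 0$)
$b = -60$ ($b = - 3 \left(- 5 \left(\left(-1\right) 4\right)\right) = - 3 \left(\left(-5\right) \left(-4\right)\right) = \left(-3\right) 20 = -60$)
$b f{\left(\left(-2\right) 5 \right)} - 101 = \left(-60\right) 0 - 101 = 0 - 101 = -101$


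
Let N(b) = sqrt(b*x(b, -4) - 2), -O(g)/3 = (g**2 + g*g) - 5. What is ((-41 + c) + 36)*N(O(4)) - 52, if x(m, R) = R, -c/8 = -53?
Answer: -52 + 419*sqrt(322) ≈ 7466.7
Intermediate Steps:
c = 424 (c = -8*(-53) = 424)
O(g) = 15 - 6*g**2 (O(g) = -3*((g**2 + g*g) - 5) = -3*((g**2 + g**2) - 5) = -3*(2*g**2 - 5) = -3*(-5 + 2*g**2) = 15 - 6*g**2)
N(b) = sqrt(-2 - 4*b) (N(b) = sqrt(b*(-4) - 2) = sqrt(-4*b - 2) = sqrt(-2 - 4*b))
((-41 + c) + 36)*N(O(4)) - 52 = ((-41 + 424) + 36)*sqrt(-2 - 4*(15 - 6*4**2)) - 52 = (383 + 36)*sqrt(-2 - 4*(15 - 6*16)) - 52 = 419*sqrt(-2 - 4*(15 - 96)) - 52 = 419*sqrt(-2 - 4*(-81)) - 52 = 419*sqrt(-2 + 324) - 52 = 419*sqrt(322) - 52 = -52 + 419*sqrt(322)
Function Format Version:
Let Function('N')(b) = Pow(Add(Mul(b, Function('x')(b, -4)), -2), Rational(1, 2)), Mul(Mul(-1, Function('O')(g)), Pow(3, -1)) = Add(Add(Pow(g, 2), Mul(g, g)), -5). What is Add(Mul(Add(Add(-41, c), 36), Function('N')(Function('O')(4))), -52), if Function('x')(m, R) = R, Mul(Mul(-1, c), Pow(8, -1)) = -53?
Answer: Add(-52, Mul(419, Pow(322, Rational(1, 2)))) ≈ 7466.7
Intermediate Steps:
c = 424 (c = Mul(-8, -53) = 424)
Function('O')(g) = Add(15, Mul(-6, Pow(g, 2))) (Function('O')(g) = Mul(-3, Add(Add(Pow(g, 2), Mul(g, g)), -5)) = Mul(-3, Add(Add(Pow(g, 2), Pow(g, 2)), -5)) = Mul(-3, Add(Mul(2, Pow(g, 2)), -5)) = Mul(-3, Add(-5, Mul(2, Pow(g, 2)))) = Add(15, Mul(-6, Pow(g, 2))))
Function('N')(b) = Pow(Add(-2, Mul(-4, b)), Rational(1, 2)) (Function('N')(b) = Pow(Add(Mul(b, -4), -2), Rational(1, 2)) = Pow(Add(Mul(-4, b), -2), Rational(1, 2)) = Pow(Add(-2, Mul(-4, b)), Rational(1, 2)))
Add(Mul(Add(Add(-41, c), 36), Function('N')(Function('O')(4))), -52) = Add(Mul(Add(Add(-41, 424), 36), Pow(Add(-2, Mul(-4, Add(15, Mul(-6, Pow(4, 2))))), Rational(1, 2))), -52) = Add(Mul(Add(383, 36), Pow(Add(-2, Mul(-4, Add(15, Mul(-6, 16)))), Rational(1, 2))), -52) = Add(Mul(419, Pow(Add(-2, Mul(-4, Add(15, -96))), Rational(1, 2))), -52) = Add(Mul(419, Pow(Add(-2, Mul(-4, -81)), Rational(1, 2))), -52) = Add(Mul(419, Pow(Add(-2, 324), Rational(1, 2))), -52) = Add(Mul(419, Pow(322, Rational(1, 2))), -52) = Add(-52, Mul(419, Pow(322, Rational(1, 2))))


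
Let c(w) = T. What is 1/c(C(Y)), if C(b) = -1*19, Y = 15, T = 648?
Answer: 1/648 ≈ 0.0015432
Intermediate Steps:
C(b) = -19
c(w) = 648
1/c(C(Y)) = 1/648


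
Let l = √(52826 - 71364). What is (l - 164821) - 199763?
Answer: -364584 + I*√18538 ≈ -3.6458e+5 + 136.15*I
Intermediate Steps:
l = I*√18538 (l = √(-18538) = I*√18538 ≈ 136.15*I)
(l - 164821) - 199763 = (I*√18538 - 164821) - 199763 = (-164821 + I*√18538) - 199763 = -364584 + I*√18538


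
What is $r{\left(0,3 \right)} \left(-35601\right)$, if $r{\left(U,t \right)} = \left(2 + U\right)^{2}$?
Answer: $-142404$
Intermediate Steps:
$r{\left(0,3 \right)} \left(-35601\right) = \left(2 + 0\right)^{2} \left(-35601\right) = 2^{2} \left(-35601\right) = 4 \left(-35601\right) = -142404$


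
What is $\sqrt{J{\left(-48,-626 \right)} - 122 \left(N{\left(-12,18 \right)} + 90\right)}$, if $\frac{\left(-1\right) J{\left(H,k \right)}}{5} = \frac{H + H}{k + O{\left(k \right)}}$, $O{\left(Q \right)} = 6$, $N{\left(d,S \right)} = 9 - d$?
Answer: $\frac{i \sqrt{13014606}}{31} \approx 116.37 i$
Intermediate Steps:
$J{\left(H,k \right)} = - \frac{10 H}{6 + k}$ ($J{\left(H,k \right)} = - 5 \frac{H + H}{k + 6} = - 5 \frac{2 H}{6 + k} = - \frac{10 H}{6 + k}$)
$\sqrt{J{\left(-48,-626 \right)} - 122 \left(N{\left(-12,18 \right)} + 90\right)} = \sqrt{\left(-10\right) \left(-48\right) \frac{1}{6 - 626} - 122 \left(\left(9 - -12\right) + 90\right)} = \sqrt{\left(-10\right) \left(-48\right) \frac{1}{-620} - 122 \left(\left(9 + 12\right) + 90\right)} = \sqrt{\left(-10\right) \left(-48\right) \left(- \frac{1}{620}\right) - 122 \left(21 + 90\right)} = \sqrt{- \frac{24}{31} - 13542} = \sqrt{- \frac{419826}{31}} = \frac{i \sqrt{13014606}}{31}$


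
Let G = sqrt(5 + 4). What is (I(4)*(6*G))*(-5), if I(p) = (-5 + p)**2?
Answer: -90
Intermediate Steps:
G = 3 (G = sqrt(9) = 3)
(I(4)*(6*G))*(-5) = ((-5 + 4)**2*(6*3))*(-5) = ((-1)**2*18)*(-5) = (1*18)*(-5) = 18*(-5) = -90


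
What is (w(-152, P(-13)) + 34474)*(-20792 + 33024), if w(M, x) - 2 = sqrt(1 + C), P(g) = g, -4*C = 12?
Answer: 421710432 + 12232*I*sqrt(2) ≈ 4.2171e+8 + 17299.0*I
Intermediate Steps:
C = -3 (C = -1/4*12 = -3)
w(M, x) = 2 + I*sqrt(2) (w(M, x) = 2 + sqrt(1 - 3) = 2 + sqrt(-2) = 2 + I*sqrt(2))
(w(-152, P(-13)) + 34474)*(-20792 + 33024) = ((2 + I*sqrt(2)) + 34474)*(-20792 + 33024) = (34476 + I*sqrt(2))*12232 = 421710432 + 12232*I*sqrt(2)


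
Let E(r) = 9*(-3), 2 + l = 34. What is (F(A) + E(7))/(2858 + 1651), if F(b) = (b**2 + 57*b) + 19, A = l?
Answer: 2840/4509 ≈ 0.62985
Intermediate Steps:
l = 32 (l = -2 + 34 = 32)
A = 32
F(b) = 19 + b**2 + 57*b
E(r) = -27
(F(A) + E(7))/(2858 + 1651) = ((19 + 32**2 + 57*32) - 27)/(2858 + 1651) = ((19 + 1024 + 1824) - 27)/4509 = (2867 - 27)*(1/4509) = 2840*(1/4509) = 2840/4509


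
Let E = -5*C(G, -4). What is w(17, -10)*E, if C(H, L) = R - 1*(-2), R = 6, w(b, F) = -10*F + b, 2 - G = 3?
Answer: -4680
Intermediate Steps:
G = -1 (G = 2 - 1*3 = 2 - 3 = -1)
w(b, F) = b - 10*F
C(H, L) = 8 (C(H, L) = 6 - 1*(-2) = 6 + 2 = 8)
E = -40 (E = -5*8 = -40)
w(17, -10)*E = (17 - 10*(-10))*(-40) = (17 + 100)*(-40) = 117*(-40) = -4680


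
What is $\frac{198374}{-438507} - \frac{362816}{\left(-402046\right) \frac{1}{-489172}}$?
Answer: $- \frac{38913025721911834}{88149992661} \approx -4.4144 \cdot 10^{5}$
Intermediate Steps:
$\frac{198374}{-438507} - \frac{362816}{\left(-402046\right) \frac{1}{-489172}} = 198374 \left(- \frac{1}{438507}\right) - \frac{362816}{\left(-402046\right) \left(- \frac{1}{489172}\right)} = - \frac{198374}{438507} - \frac{362816}{\frac{201023}{244586}} = - \frac{198374}{438507} - \frac{88739714176}{201023} = - \frac{38913025721911834}{88149992661}$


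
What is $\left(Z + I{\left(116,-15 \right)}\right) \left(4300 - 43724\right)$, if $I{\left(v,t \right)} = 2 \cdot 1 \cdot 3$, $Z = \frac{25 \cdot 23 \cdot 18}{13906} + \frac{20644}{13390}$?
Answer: $- \frac{1169732827648}{3580795} \approx -3.2667 \cdot 10^{5}$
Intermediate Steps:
$Z = \frac{8185807}{3580795}$ ($Z = 575 \cdot 18 \cdot \frac{1}{13906} + 20644 \cdot \frac{1}{13390} = 10350 \cdot \frac{1}{13906} + \frac{794}{515} = \frac{5175}{6953} + \frac{794}{515} = \frac{8185807}{3580795} \approx 2.286$)
$I{\left(v,t \right)} = 6$ ($I{\left(v,t \right)} = 2 \cdot 3 = 6$)
$\left(Z + I{\left(116,-15 \right)}\right) \left(4300 - 43724\right) = \left(\frac{8185807}{3580795} + 6\right) \left(4300 - 43724\right) = \frac{29670577}{3580795} \left(-39424\right) = - \frac{1169732827648}{3580795}$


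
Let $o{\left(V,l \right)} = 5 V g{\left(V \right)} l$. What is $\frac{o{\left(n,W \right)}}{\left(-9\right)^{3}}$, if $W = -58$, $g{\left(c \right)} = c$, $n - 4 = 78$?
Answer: $\frac{1949960}{729} \approx 2674.8$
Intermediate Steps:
$n = 82$ ($n = 4 + 78 = 82$)
$o{\left(V,l \right)} = 5 l V^{2}$ ($o{\left(V,l \right)} = 5 V V l = 5 V^{2} l = 5 l V^{2}$)
$\frac{o{\left(n,W \right)}}{\left(-9\right)^{3}} = \frac{5 \left(-58\right) 82^{2}}{\left(-9\right)^{3}} = \frac{5 \left(-58\right) 6724}{-729} = \left(-1949960\right) \left(- \frac{1}{729}\right) = \frac{1949960}{729}$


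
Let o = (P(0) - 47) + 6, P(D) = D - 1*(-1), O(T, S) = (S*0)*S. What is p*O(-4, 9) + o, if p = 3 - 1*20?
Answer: -40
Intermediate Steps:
O(T, S) = 0 (O(T, S) = 0*S = 0)
P(D) = 1 + D (P(D) = D + 1 = 1 + D)
p = -17 (p = 3 - 20 = -17)
o = -40 (o = ((1 + 0) - 47) + 6 = (1 - 47) + 6 = -46 + 6 = -40)
p*O(-4, 9) + o = -17*0 - 40 = 0 - 40 = -40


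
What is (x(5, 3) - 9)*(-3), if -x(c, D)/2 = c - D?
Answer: 39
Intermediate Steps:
x(c, D) = -2*c + 2*D (x(c, D) = -2*(c - D) = -2*c + 2*D)
(x(5, 3) - 9)*(-3) = ((-2*5 + 2*3) - 9)*(-3) = ((-10 + 6) - 9)*(-3) = (-4 - 9)*(-3) = -13*(-3) = 39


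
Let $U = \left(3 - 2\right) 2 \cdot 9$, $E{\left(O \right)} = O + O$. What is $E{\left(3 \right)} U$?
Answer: $108$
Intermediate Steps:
$E{\left(O \right)} = 2 O$
$U = 18$ ($U = \left(3 - 2\right) 2 \cdot 9 = 1 \cdot 2 \cdot 9 = 2 \cdot 9 = 18$)
$E{\left(3 \right)} U = 2 \cdot 3 \cdot 18 = 6 \cdot 18 = 108$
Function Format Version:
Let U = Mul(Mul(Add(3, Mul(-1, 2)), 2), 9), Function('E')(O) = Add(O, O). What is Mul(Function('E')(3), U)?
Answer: 108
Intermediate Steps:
Function('E')(O) = Mul(2, O)
U = 18 (U = Mul(Mul(Add(3, -2), 2), 9) = Mul(Mul(1, 2), 9) = Mul(2, 9) = 18)
Mul(Function('E')(3), U) = Mul(Mul(2, 3), 18) = Mul(6, 18) = 108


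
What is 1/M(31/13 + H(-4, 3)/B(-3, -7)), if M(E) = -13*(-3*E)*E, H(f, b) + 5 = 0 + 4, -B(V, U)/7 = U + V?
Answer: 63700/13957947 ≈ 0.0045637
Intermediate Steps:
B(V, U) = -7*U - 7*V (B(V, U) = -7*(U + V) = -7*U - 7*V)
H(f, b) = -1 (H(f, b) = -5 + (0 + 4) = -5 + 4 = -1)
M(E) = 39*E² (M(E) = -(-39)*E² = 39*E²)
1/M(31/13 + H(-4, 3)/B(-3, -7)) = 1/(39*(31/13 - 1/(-7*(-7) - 7*(-3)))²) = 1/(39*(31*(1/13) - 1/(49 + 21))²) = 1/(39*(31/13 - 1/70)²) = 1/(39*(2157/910)²) = 1/(39*(4652649/828100)) = 1/(13957947/63700) = 63700/13957947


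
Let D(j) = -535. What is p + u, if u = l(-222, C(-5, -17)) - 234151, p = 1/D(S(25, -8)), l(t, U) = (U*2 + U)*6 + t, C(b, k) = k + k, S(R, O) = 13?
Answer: -125716976/535 ≈ -2.3499e+5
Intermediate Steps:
C(b, k) = 2*k
l(t, U) = t + 18*U (l(t, U) = (2*U + U)*6 + t = (3*U)*6 + t = 18*U + t = t + 18*U)
p = -1/535 (p = 1/(-535) = -1/535 ≈ -0.0018692)
u = -234985 (u = (-222 + 18*(2*(-17))) - 234151 = (-222 + 18*(-34)) - 234151 = (-222 - 612) - 234151 = -834 - 234151 = -234985)
p + u = -1/535 - 234985 = -125716976/535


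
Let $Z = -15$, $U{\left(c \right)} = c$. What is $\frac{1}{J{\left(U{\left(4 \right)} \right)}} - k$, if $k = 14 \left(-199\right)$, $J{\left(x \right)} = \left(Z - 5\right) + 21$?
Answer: $2787$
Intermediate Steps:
$J{\left(x \right)} = 1$ ($J{\left(x \right)} = \left(-15 - 5\right) + 21 = -20 + 21 = 1$)
$k = -2786$
$\frac{1}{J{\left(U{\left(4 \right)} \right)}} - k = 1^{-1} - -2786 = 1 + 2786 = 2787$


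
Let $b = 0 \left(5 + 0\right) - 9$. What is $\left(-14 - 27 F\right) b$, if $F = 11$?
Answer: $2799$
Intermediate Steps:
$b = -9$ ($b = 0 \cdot 5 - 9 = 0 - 9 = -9$)
$\left(-14 - 27 F\right) b = \left(-14 - 297\right) \left(-9\right) = \left(-311\right) \left(-9\right) = 2799$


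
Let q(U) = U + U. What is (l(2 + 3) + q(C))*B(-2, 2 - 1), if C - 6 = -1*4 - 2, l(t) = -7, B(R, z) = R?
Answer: 14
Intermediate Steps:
C = 0 (C = 6 + (-1*4 - 2) = 6 + (-4 - 2) = 6 - 6 = 0)
q(U) = 2*U
(l(2 + 3) + q(C))*B(-2, 2 - 1) = (-7 + 2*0)*(-2) = (-7 + 0)*(-2) = -7*(-2) = 14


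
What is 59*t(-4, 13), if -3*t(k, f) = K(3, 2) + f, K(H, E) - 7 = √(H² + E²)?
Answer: -1180/3 - 59*√13/3 ≈ -464.24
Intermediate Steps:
K(H, E) = 7 + √(E² + H²) (K(H, E) = 7 + √(H² + E²) = 7 + √(E² + H²))
t(k, f) = -7/3 - f/3 - √13/3 (t(k, f) = -((7 + √(2² + 3²)) + f)/3 = -((7 + √(4 + 9)) + f)/3 = -((7 + √13) + f)/3 = -(7 + f + √13)/3 = -7/3 - f/3 - √13/3)
59*t(-4, 13) = 59*(-7/3 - ⅓*13 - √13/3) = 59*(-7/3 - 13/3 - √13/3) = 59*(-20/3 - √13/3) = -1180/3 - 59*√13/3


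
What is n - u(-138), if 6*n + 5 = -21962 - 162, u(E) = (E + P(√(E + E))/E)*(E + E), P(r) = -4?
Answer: -250609/6 ≈ -41768.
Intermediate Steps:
u(E) = 2*E*(E - 4/E) (u(E) = (E - 4/E)*(E + E) = (E - 4/E)*(2*E) = 2*E*(E - 4/E))
n = -22129/6 (n = -⅚ + (-21962 - 162)/6 = -⅚ + (⅙)*(-22124) = -⅚ - 11062/3 = -22129/6 ≈ -3688.2)
n - u(-138) = -22129/6 - (-8 + 2*(-138)²) = -22129/6 - (-8 + 2*19044) = -22129/6 - (-8 + 38088) = -22129/6 - 1*38080 = -22129/6 - 38080 = -250609/6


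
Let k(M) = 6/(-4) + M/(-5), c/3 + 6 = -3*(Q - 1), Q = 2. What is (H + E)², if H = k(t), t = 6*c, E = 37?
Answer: 461041/100 ≈ 4610.4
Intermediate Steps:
c = -27 (c = -18 + 3*(-3*(2 - 1)) = -18 + 3*(-3*1) = -18 + 3*(-3) = -18 - 9 = -27)
t = -162 (t = 6*(-27) = -162)
k(M) = -3/2 - M/5 (k(M) = 6*(-¼) + M*(-⅕) = -3/2 - M/5)
H = 309/10 (H = -3/2 - ⅕*(-162) = -3/2 + 162/5 = 309/10 ≈ 30.900)
(H + E)² = (309/10 + 37)² = (679/10)² = 461041/100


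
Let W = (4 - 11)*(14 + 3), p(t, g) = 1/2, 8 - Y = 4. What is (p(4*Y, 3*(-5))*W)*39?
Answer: -4641/2 ≈ -2320.5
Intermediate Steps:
Y = 4 (Y = 8 - 1*4 = 8 - 4 = 4)
p(t, g) = 1/2
W = -119 (W = -7*17 = -119)
(p(4*Y, 3*(-5))*W)*39 = ((1/2)*(-119))*39 = -119/2*39 = -4641/2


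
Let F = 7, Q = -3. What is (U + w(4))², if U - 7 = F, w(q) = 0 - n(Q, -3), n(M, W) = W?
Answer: 289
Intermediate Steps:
w(q) = 3 (w(q) = 0 - 1*(-3) = 0 + 3 = 3)
U = 14 (U = 7 + 7 = 14)
(U + w(4))² = (14 + 3)² = 17² = 289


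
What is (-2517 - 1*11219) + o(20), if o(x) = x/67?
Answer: -920292/67 ≈ -13736.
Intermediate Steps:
o(x) = x/67 (o(x) = x*(1/67) = x/67)
(-2517 - 1*11219) + o(20) = (-2517 - 1*11219) + (1/67)*20 = (-2517 - 11219) + 20/67 = -13736 + 20/67 = -920292/67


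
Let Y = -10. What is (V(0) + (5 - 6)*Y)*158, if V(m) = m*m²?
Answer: 1580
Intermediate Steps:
V(m) = m³
(V(0) + (5 - 6)*Y)*158 = (0³ + (5 - 6)*(-10))*158 = (0 - 1*(-10))*158 = (0 + 10)*158 = 10*158 = 1580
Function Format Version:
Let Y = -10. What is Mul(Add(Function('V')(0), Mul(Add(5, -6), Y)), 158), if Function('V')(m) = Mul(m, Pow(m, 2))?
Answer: 1580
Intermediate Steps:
Function('V')(m) = Pow(m, 3)
Mul(Add(Function('V')(0), Mul(Add(5, -6), Y)), 158) = Mul(Add(Pow(0, 3), Mul(Add(5, -6), -10)), 158) = Mul(Add(0, Mul(-1, -10)), 158) = Mul(Add(0, 10), 158) = Mul(10, 158) = 1580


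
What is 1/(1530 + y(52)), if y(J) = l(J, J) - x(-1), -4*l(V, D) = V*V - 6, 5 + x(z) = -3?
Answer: 2/1727 ≈ 0.0011581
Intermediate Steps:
x(z) = -8 (x(z) = -5 - 3 = -8)
l(V, D) = 3/2 - V**2/4 (l(V, D) = -(V*V - 6)/4 = -(V**2 - 6)/4 = -(-6 + V**2)/4 = 3/2 - V**2/4)
y(J) = 19/2 - J**2/4 (y(J) = (3/2 - J**2/4) - 1*(-8) = (3/2 - J**2/4) + 8 = 19/2 - J**2/4)
1/(1530 + y(52)) = 1/(1530 + (19/2 - 1/4*52**2)) = 1/(1530 + (19/2 - 1/4*2704)) = 1/(1530 + (19/2 - 676)) = 1/(1530 - 1333/2) = 1/(1727/2) = 2/1727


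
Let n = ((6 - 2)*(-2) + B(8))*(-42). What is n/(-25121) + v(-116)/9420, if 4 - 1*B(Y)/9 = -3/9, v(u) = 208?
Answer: 4372502/59159955 ≈ 0.073910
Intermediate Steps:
B(Y) = 39 (B(Y) = 36 - (-27)/9 = 36 - 9*(-⅓) = 36 + 3 = 39)
n = -1302 (n = ((6 - 2)*(-2) + 39)*(-42) = (4*(-2) + 39)*(-42) = (-8 + 39)*(-42) = 31*(-42) = -1302)
n/(-25121) + v(-116)/9420 = -1302/(-25121) + 208/9420 = -1302*(-1/25121) + 208*(1/9420) = 1302/25121 + 52/2355 = 4372502/59159955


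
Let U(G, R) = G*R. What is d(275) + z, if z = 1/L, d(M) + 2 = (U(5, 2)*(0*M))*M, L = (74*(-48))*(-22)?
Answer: -156287/78144 ≈ -2.0000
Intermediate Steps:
L = 78144 (L = -3552*(-22) = 78144)
d(M) = -2 (d(M) = -2 + ((5*2)*(0*M))*M = -2 + (10*0)*M = -2 + 0*M = -2 + 0 = -2)
z = 1/78144 ≈ 1.2797e-5
d(275) + z = -2 + 1/78144 = -156287/78144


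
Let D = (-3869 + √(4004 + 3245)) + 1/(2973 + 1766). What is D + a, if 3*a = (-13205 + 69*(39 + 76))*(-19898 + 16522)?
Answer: 84259007710/14217 + √7249 ≈ 5.9267e+6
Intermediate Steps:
a = 17791520/3 (a = ((-13205 + 69*(39 + 76))*(-19898 + 16522))/3 = ((-13205 + 69*115)*(-3376))/3 = ((-13205 + 7935)*(-3376))/3 = (-5270*(-3376))/3 = (⅓)*17791520 = 17791520/3 ≈ 5.9305e+6)
D = -18335190/4739 + √7249 (D = (-3869 + √7249) + 1/4739 = -18335190/4739 + √7249 ≈ -3783.9)
D + a = (-18335190/4739 + √7249) + 17791520/3 = 84259007710/14217 + √7249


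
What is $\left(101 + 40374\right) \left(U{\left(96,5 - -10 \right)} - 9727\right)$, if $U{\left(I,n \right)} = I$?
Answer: $-389814725$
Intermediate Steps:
$\left(101 + 40374\right) \left(U{\left(96,5 - -10 \right)} - 9727\right) = \left(101 + 40374\right) \left(96 - 9727\right) = 40475 \left(-9631\right) = -389814725$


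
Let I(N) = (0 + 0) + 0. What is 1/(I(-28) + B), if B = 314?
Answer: 1/314 ≈ 0.0031847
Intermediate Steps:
I(N) = 0 (I(N) = 0 + 0 = 0)
1/(I(-28) + B) = 1/(0 + 314) = 1/314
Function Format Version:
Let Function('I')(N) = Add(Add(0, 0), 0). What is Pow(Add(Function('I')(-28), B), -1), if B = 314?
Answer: Rational(1, 314) ≈ 0.0031847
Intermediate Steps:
Function('I')(N) = 0 (Function('I')(N) = Add(0, 0) = 0)
Pow(Add(Function('I')(-28), B), -1) = Pow(Add(0, 314), -1) = Pow(314, -1) = Rational(1, 314)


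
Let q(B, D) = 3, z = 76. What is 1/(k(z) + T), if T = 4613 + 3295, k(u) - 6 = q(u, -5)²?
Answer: 1/7923 ≈ 0.00012621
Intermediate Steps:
k(u) = 15 (k(u) = 6 + 3² = 6 + 9 = 15)
T = 7908
1/(k(z) + T) = 1/(15 + 7908) = 1/7923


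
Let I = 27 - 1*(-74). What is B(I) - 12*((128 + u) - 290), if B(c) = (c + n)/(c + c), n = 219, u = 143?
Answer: 23188/101 ≈ 229.58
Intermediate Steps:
I = 101 (I = 27 + 74 = 101)
B(c) = (219 + c)/(2*c) (B(c) = (c + 219)/(c + c) = (219 + c)/((2*c)) = (219 + c)*(1/(2*c)) = (219 + c)/(2*c))
B(I) - 12*((128 + u) - 290) = (1/2)*(219 + 101)/101 - 12*((128 + 143) - 290) = (1/2)*(1/101)*320 - 12*(271 - 290) = 160/101 - 12*(-19) = 160/101 - 1*(-228) = 160/101 + 228 = 23188/101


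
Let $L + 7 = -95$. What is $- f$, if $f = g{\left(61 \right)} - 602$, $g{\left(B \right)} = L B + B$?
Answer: $6763$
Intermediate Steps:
$L = -102$ ($L = -7 - 95 = -102$)
$g{\left(B \right)} = - 101 B$ ($g{\left(B \right)} = - 102 B + B = - 101 B$)
$f = -6763$ ($f = \left(-101\right) 61 - 602 = -6161 - 602 = -6763$)
$- f = \left(-1\right) \left(-6763\right) = 6763$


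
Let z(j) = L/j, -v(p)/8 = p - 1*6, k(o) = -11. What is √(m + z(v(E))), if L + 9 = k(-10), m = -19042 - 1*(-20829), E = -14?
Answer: √28590/4 ≈ 42.271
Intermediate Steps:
m = 1787 (m = -19042 + 20829 = 1787)
L = -20 (L = -9 - 11 = -20)
v(p) = 48 - 8*p (v(p) = -8*(p - 1*6) = -8*(p - 6) = -8*(-6 + p) = 48 - 8*p)
z(j) = -20/j
√(m + z(v(E))) = √(1787 - 20/(48 - 8*(-14))) = √(1787 - 20/(48 + 112)) = √(1787 - 20/160) = √(1787 - 20*1/160) = √(1787 - ⅛) = √(14295/8) = √28590/4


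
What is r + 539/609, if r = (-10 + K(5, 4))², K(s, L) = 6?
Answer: 1469/87 ≈ 16.885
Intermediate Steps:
r = 16 (r = (-10 + 6)² = (-4)² = 16)
r + 539/609 = 16 + 539/609 = 16 + 539*(1/609) = 16 + 77/87 = 1469/87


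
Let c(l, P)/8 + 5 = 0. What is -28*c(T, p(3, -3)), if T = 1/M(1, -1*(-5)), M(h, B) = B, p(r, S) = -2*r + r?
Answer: 1120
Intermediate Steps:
p(r, S) = -r
T = 1/5 (T = 1/(-1*(-5)) = 1/5 ≈ 0.20000)
c(l, P) = -40 (c(l, P) = -40 + 8*0 = -40 + 0 = -40)
-28*c(T, p(3, -3)) = -28*(-40) = 1120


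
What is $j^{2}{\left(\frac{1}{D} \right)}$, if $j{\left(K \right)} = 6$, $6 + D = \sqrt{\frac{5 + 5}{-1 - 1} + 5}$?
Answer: $36$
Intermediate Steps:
$D = -6$ ($D = -6 + \sqrt{\frac{5 + 5}{-1 - 1} + 5} = -6 + \sqrt{\frac{10}{-2} + 5} = -6 + \sqrt{10 \left(- \frac{1}{2}\right) + 5} = -6 + \sqrt{-5 + 5} = -6 + \sqrt{0} = -6 + 0 = -6$)
$j^{2}{\left(\frac{1}{D} \right)} = 6^{2} = 36$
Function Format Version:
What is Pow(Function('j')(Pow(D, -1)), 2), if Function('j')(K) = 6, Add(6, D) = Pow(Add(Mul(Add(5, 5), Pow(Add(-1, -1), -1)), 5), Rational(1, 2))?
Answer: 36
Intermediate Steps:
D = -6 (D = Add(-6, Pow(Add(Mul(Add(5, 5), Pow(Add(-1, -1), -1)), 5), Rational(1, 2))) = Add(-6, Pow(Add(Mul(10, Pow(-2, -1)), 5), Rational(1, 2))) = Add(-6, Pow(Add(Mul(10, Rational(-1, 2)), 5), Rational(1, 2))) = Add(-6, Pow(Add(-5, 5), Rational(1, 2))) = Add(-6, Pow(0, Rational(1, 2))) = Add(-6, 0) = -6)
Pow(Function('j')(Pow(D, -1)), 2) = Pow(6, 2) = 36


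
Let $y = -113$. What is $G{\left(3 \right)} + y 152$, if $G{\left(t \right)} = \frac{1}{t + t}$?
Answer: $- \frac{103055}{6} \approx -17176.0$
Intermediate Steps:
$G{\left(t \right)} = \frac{1}{2 t}$
$G{\left(3 \right)} + y 152 = \frac{1}{2 \cdot 3} - 17176 = \frac{1}{2} \cdot \frac{1}{3} - 17176 = \frac{1}{6} - 17176 = - \frac{103055}{6}$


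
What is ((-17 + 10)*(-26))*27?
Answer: 4914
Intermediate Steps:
((-17 + 10)*(-26))*27 = -7*(-26)*27 = 182*27 = 4914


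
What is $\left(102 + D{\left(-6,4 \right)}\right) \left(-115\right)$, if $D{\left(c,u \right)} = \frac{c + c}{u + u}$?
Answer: $- \frac{23115}{2} \approx -11558.0$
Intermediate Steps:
$D{\left(c,u \right)} = \frac{c}{u}$ ($D{\left(c,u \right)} = \frac{2 c}{2 u} = 2 c \frac{1}{2 u} = \frac{c}{u}$)
$\left(102 + D{\left(-6,4 \right)}\right) \left(-115\right) = \left(102 - \frac{6}{4}\right) \left(-115\right) = \left(102 - \frac{3}{2}\right) \left(-115\right) = \frac{201}{2} \left(-115\right) = - \frac{23115}{2}$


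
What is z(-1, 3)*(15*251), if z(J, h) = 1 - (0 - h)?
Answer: 15060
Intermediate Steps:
z(J, h) = 1 + h (z(J, h) = 1 - (-1)*h = 1 + h)
z(-1, 3)*(15*251) = (1 + 3)*(15*251) = 4*3765 = 15060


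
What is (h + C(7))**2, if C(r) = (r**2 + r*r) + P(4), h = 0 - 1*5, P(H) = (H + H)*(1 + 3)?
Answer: 15625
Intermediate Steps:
P(H) = 8*H (P(H) = (2*H)*4 = 8*H)
h = -5 (h = 0 - 5 = -5)
C(r) = 32 + 2*r**2 (C(r) = (r**2 + r*r) + 8*4 = (r**2 + r**2) + 32 = 2*r**2 + 32 = 32 + 2*r**2)
(h + C(7))**2 = (-5 + (32 + 2*7**2))**2 = (-5 + (32 + 2*49))**2 = (-5 + (32 + 98))**2 = (-5 + 130)**2 = 125**2 = 15625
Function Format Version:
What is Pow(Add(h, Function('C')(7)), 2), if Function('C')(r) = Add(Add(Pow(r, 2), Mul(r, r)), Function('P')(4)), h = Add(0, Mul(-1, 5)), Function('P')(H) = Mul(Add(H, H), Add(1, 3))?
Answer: 15625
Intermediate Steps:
Function('P')(H) = Mul(8, H) (Function('P')(H) = Mul(Mul(2, H), 4) = Mul(8, H))
h = -5 (h = Add(0, -5) = -5)
Function('C')(r) = Add(32, Mul(2, Pow(r, 2))) (Function('C')(r) = Add(Add(Pow(r, 2), Mul(r, r)), Mul(8, 4)) = Add(Add(Pow(r, 2), Pow(r, 2)), 32) = Add(Mul(2, Pow(r, 2)), 32) = Add(32, Mul(2, Pow(r, 2))))
Pow(Add(h, Function('C')(7)), 2) = Pow(Add(-5, Add(32, Mul(2, Pow(7, 2)))), 2) = Pow(Add(-5, Add(32, Mul(2, 49))), 2) = Pow(Add(-5, Add(32, 98)), 2) = Pow(Add(-5, 130), 2) = Pow(125, 2) = 15625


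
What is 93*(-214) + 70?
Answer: -19832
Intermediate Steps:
93*(-214) + 70 = -19902 + 70 = -19832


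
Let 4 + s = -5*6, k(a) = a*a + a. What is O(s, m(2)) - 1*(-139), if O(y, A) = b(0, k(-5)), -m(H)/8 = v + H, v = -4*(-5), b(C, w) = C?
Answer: 139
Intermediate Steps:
k(a) = a + a² (k(a) = a² + a = a + a²)
v = 20
s = -34 (s = -4 - 5*6 = -4 - 30 = -34)
m(H) = -160 - 8*H (m(H) = -8*(20 + H) = -160 - 8*H)
O(y, A) = 0
O(s, m(2)) - 1*(-139) = 0 - 1*(-139) = 0 + 139 = 139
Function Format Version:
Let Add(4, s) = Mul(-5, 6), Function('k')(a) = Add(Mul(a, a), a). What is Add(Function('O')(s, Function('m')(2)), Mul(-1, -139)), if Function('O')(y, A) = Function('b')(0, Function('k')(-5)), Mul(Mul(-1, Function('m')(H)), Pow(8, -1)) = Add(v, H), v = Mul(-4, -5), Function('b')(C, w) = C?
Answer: 139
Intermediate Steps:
Function('k')(a) = Add(a, Pow(a, 2)) (Function('k')(a) = Add(Pow(a, 2), a) = Add(a, Pow(a, 2)))
v = 20
s = -34 (s = Add(-4, Mul(-5, 6)) = Add(-4, -30) = -34)
Function('m')(H) = Add(-160, Mul(-8, H)) (Function('m')(H) = Mul(-8, Add(20, H)) = Add(-160, Mul(-8, H)))
Function('O')(y, A) = 0
Add(Function('O')(s, Function('m')(2)), Mul(-1, -139)) = Add(0, Mul(-1, -139)) = Add(0, 139) = 139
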